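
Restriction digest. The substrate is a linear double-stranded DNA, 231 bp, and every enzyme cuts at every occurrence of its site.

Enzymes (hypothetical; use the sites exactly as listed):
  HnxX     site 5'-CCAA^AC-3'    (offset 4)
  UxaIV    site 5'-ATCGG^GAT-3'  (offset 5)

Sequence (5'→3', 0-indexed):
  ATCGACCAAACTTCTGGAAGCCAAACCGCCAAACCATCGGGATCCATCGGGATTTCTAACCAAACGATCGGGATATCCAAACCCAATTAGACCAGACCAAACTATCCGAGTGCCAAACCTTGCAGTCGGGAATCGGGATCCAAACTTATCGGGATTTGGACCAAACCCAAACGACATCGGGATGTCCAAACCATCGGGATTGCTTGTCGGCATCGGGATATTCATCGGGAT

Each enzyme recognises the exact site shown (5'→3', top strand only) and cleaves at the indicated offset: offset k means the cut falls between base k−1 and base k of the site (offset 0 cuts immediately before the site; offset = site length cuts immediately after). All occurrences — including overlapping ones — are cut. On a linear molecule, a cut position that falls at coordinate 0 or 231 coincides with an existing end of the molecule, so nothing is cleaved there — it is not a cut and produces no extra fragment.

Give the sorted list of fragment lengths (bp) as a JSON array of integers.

[3,6,7,8,8,8,8,9,9,9,9,10,10,12,12,13,15,16,19,20,20]

Per-enzyme occurrences:
  HnxX CCAAAC/4: at [5, 20, 28, 59, 76, 96, 112, 139, 160, 166, 185] ⇒ [9, 24, 32, 63, 80, 100, 116, 143, 164, 170, 189]
  UxaIV ATCGGGAT/5: at [35, 45, 66, 131, 147, 175, 192, 211, 223] ⇒ [40, 50, 71, 136, 152, 180, 197, 216, 228]

Pooled cuts: [9, 24, 32, 40, 50, 63, 71, 80, 100, 116, 136, 143, 152, 164, 170, 180, 189, 197, 216, 228]

Fragments:
  [0,9): 9 bp
  [9,24): 15 bp
  [24,32): 8 bp
  [32,40): 8 bp
  [40,50): 10 bp
  [50,63): 13 bp
  [63,71): 8 bp
  [71,80): 9 bp
  [80,100): 20 bp
  [100,116): 16 bp
  [116,136): 20 bp
  [136,143): 7 bp
  [143,152): 9 bp
  [152,164): 12 bp
  [164,170): 6 bp
  [170,180): 10 bp
  [180,189): 9 bp
  [189,197): 8 bp
  [197,216): 19 bp
  [216,228): 12 bp
  [228,231): 3 bp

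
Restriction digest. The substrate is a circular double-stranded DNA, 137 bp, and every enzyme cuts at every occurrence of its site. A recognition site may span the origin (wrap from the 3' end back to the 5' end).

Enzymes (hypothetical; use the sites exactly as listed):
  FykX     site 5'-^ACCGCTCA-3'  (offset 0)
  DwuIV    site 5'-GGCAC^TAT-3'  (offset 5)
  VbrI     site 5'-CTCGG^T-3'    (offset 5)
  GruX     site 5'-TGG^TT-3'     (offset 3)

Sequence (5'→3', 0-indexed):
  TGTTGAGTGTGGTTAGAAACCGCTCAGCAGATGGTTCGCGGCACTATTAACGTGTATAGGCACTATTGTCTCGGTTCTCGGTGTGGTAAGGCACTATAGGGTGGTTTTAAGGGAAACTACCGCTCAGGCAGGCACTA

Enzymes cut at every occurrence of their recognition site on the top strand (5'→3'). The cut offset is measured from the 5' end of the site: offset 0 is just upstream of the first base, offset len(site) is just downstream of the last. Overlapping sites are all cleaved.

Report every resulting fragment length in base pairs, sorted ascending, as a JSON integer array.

[6,7,10,10,11,13,14,14,16,17,19]

Per-enzyme occurrences:
  FykX ACCGCTCA/0: at [18, 118] ⇒ [18, 118]
  DwuIV GGCACTAT/5: at [39, 58, 89, 130] ⇒ [44, 63, 94, 135]
  VbrI CTCGGT/5: at [69, 76] ⇒ [74, 81]
  GruX TGGTT/3: at [9, 31, 101] ⇒ [12, 34, 104]

Pooled cuts: [12, 18, 34, 44, 63, 74, 81, 94, 104, 118, 135]

Fragments:
  12→18: 6 bp
  18→34: 16 bp
  34→44: 10 bp
  44→63: 19 bp
  63→74: 11 bp
  74→81: 7 bp
  81→94: 13 bp
  94→104: 10 bp
  104→118: 14 bp
  118→135: 17 bp
  135→12 (wrap): 137-135+12 = 14 bp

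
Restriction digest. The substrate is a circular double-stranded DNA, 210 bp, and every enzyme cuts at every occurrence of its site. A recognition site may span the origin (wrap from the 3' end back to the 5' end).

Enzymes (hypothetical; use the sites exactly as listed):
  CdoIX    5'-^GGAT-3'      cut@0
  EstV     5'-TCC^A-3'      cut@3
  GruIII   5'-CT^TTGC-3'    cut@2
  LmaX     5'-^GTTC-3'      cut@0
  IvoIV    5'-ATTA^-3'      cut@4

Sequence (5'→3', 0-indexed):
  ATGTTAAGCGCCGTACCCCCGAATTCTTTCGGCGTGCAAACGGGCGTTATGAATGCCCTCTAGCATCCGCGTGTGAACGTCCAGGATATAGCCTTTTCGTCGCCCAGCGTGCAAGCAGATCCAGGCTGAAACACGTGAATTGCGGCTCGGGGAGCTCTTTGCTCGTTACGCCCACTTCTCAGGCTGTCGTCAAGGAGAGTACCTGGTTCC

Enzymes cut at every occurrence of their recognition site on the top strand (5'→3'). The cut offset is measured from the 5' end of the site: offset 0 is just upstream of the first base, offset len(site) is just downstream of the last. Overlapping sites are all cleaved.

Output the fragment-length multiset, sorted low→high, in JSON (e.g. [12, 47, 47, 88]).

[1,5,36,39,47,82]

Per-enzyme occurrences:
  CdoIX GGAT/0: at [83] ⇒ [83]
  EstV TCCA/3: at [79, 119, 207] ⇒ [0, 82, 122]
  GruIII CTTTGC/2: at [156] ⇒ [158]
  LmaX GTTC/0: at [205] ⇒ [205]
  IvoIV (ATTA, off=4): no sites

All cut coordinates (distinct, sorted): [0, 82, 83, 122, 158, 205]

Fragments:
  0→82: 82 bp
  82→83: 1 bp
  83→122: 39 bp
  122→158: 36 bp
  158→205: 47 bp
  205→0 (wrap): 210-205+0 = 5 bp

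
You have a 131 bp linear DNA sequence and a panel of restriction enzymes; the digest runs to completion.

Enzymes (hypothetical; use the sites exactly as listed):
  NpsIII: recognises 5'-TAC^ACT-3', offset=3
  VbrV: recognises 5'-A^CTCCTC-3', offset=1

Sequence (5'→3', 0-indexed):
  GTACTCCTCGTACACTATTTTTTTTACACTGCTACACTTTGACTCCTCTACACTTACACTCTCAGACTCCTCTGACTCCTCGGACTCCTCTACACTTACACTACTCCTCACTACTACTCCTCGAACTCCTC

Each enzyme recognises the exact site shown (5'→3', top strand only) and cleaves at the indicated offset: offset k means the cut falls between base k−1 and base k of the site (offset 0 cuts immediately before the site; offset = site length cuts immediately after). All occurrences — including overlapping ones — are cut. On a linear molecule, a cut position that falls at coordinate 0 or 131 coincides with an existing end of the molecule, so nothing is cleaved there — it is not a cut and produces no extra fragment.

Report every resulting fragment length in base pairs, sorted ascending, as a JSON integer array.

Site scan:
  NpsIII TACACT/3: at [10, 24, 32, 48, 54, 90, 96] ⇒ [13, 27, 35, 51, 57, 93, 99]
  VbrV ACTCCTC/1: at [2, 41, 65, 74, 83, 102, 115, 124] ⇒ [3, 42, 66, 75, 84, 103, 116, 125]

All cut coordinates (distinct, sorted): [3, 13, 27, 35, 42, 51, 57, 66, 75, 84, 93, 99, 103, 116, 125]

Fragments:
  [0,3): 3 bp
  [3,13): 10 bp
  [13,27): 14 bp
  [27,35): 8 bp
  [35,42): 7 bp
  [42,51): 9 bp
  [51,57): 6 bp
  [57,66): 9 bp
  [66,75): 9 bp
  [75,84): 9 bp
  [84,93): 9 bp
  [93,99): 6 bp
  [99,103): 4 bp
  [103,116): 13 bp
  [116,125): 9 bp
  [125,131): 6 bp

[3,4,6,6,6,7,8,9,9,9,9,9,9,10,13,14]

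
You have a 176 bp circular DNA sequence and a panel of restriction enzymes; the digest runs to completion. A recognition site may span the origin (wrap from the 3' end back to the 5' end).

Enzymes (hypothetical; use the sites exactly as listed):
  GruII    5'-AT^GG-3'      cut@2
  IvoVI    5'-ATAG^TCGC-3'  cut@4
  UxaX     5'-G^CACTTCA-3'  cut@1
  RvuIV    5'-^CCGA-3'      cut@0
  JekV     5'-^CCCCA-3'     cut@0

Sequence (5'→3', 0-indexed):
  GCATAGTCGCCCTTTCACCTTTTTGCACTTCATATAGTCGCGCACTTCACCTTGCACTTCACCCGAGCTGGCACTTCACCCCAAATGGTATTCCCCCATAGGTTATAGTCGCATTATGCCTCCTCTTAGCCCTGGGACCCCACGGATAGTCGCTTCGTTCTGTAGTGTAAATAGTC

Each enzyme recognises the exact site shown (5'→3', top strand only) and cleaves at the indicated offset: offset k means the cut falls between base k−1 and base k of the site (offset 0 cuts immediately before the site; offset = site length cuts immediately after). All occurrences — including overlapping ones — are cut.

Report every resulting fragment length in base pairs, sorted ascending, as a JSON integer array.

[5,7,7,8,8,8,9,12,12,12,15,19,25,29]

Site scan:
  GruII (ATGG, off=2): starts [84] → cuts [86]
  IvoVI (ATAGTCGC, off=4): starts [2, 33, 104, 145, 170] → cuts [6, 37, 108, 149, 174]
  UxaX (GCACTTCA, off=1): starts [24, 41, 53, 70] → cuts [25, 42, 54, 71]
  RvuIV (CCGA, off=0): starts [62] → cuts [62]
  JekV (CCCCA, off=0): starts [78, 93, 137] → cuts [78, 93, 137]

All cut coordinates (distinct, sorted): [6, 25, 37, 42, 54, 62, 71, 78, 86, 93, 108, 137, 149, 174]

Fragments:
  6→25: 19 bp
  25→37: 12 bp
  37→42: 5 bp
  42→54: 12 bp
  54→62: 8 bp
  62→71: 9 bp
  71→78: 7 bp
  78→86: 8 bp
  86→93: 7 bp
  93→108: 15 bp
  108→137: 29 bp
  137→149: 12 bp
  149→174: 25 bp
  174→6 (wrap): 176-174+6 = 8 bp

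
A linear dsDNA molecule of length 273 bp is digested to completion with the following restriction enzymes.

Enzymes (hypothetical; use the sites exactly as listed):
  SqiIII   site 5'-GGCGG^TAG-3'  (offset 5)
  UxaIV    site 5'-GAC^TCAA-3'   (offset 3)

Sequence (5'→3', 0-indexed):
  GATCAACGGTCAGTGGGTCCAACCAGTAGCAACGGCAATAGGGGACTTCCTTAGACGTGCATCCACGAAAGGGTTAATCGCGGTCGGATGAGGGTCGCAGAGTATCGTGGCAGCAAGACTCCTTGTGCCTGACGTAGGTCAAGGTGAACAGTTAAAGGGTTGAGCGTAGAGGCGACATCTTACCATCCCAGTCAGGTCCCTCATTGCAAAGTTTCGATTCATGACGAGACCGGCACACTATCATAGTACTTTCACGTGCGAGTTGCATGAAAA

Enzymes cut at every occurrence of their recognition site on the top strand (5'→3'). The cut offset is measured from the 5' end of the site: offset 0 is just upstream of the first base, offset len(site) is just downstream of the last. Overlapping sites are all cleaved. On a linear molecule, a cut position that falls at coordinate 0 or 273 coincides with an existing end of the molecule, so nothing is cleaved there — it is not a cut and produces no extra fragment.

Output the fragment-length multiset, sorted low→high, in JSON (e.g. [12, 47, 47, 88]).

[273]

Site scan:
  SqiIII (GGCGGTAG, off=5): no sites
  UxaIV (GACTCAA, off=3): no sites

All cut coordinates (distinct, sorted): ∅

Fragment lengths:
  no cuts → one linear fragment of 273 bp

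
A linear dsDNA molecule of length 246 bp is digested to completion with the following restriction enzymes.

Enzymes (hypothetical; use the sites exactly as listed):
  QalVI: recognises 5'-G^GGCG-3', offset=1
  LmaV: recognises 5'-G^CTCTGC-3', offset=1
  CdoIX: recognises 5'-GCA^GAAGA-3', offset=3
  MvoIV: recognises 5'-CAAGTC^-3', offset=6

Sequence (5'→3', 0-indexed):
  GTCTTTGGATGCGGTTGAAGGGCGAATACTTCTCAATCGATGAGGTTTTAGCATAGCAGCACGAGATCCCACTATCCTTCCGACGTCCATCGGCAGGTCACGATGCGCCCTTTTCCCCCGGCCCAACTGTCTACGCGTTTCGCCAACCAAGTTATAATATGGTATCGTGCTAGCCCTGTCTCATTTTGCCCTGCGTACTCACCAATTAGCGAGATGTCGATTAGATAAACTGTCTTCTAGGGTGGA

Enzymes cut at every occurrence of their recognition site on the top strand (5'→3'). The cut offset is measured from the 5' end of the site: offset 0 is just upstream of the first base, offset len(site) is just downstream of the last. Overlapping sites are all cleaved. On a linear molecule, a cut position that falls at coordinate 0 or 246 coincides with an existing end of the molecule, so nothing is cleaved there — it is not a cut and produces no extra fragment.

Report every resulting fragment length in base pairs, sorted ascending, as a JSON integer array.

[20,226]

Scan for sites:
  QalVI (GGGCG, off=1): starts [19] → cuts [20]
  LmaV (GCTCTGC, off=1): no sites
  CdoIX (GCAGAAGA, off=3): no sites
  MvoIV (CAAGTC, off=6): no sites

Pooled cuts: [20]

Fragments:
  [0,20): 20 bp
  [20,246): 226 bp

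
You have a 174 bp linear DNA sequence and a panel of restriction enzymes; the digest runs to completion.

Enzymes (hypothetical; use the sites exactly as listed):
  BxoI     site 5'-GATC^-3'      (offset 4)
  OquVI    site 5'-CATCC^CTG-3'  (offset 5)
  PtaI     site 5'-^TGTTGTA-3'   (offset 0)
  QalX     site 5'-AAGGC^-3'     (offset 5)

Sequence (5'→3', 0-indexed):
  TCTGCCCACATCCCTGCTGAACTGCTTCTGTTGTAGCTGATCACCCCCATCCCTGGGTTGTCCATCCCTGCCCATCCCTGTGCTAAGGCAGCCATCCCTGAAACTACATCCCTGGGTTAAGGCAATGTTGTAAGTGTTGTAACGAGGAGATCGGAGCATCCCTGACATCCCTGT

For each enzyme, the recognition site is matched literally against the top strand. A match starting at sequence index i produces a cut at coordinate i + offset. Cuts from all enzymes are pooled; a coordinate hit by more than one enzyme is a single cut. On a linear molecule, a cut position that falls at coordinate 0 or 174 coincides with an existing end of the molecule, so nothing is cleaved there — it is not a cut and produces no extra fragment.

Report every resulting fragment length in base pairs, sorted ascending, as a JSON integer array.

Site scan:
  BxoI (GATC, off=4): starts [38, 148] → cuts [42, 152]
  OquVI (CATCCCTG, off=5): starts [8, 47, 62, 72, 92, 106, 156, 165] → cuts [13, 52, 67, 77, 97, 111, 161, 170]
  PtaI (TGTTGTA, off=0): starts [28, 125, 134] → cuts [28, 125, 134]
  QalX (AAGGC, off=5): starts [84, 118] → cuts [89, 123]

Pooled cuts: [13, 28, 42, 52, 67, 77, 89, 97, 111, 123, 125, 134, 152, 161, 170]

Fragment lengths:
  [0,13): 13 bp
  [13,28): 15 bp
  [28,42): 14 bp
  [42,52): 10 bp
  [52,67): 15 bp
  [67,77): 10 bp
  [77,89): 12 bp
  [89,97): 8 bp
  [97,111): 14 bp
  [111,123): 12 bp
  [123,125): 2 bp
  [125,134): 9 bp
  [134,152): 18 bp
  [152,161): 9 bp
  [161,170): 9 bp
  [170,174): 4 bp

[2,4,8,9,9,9,10,10,12,12,13,14,14,15,15,18]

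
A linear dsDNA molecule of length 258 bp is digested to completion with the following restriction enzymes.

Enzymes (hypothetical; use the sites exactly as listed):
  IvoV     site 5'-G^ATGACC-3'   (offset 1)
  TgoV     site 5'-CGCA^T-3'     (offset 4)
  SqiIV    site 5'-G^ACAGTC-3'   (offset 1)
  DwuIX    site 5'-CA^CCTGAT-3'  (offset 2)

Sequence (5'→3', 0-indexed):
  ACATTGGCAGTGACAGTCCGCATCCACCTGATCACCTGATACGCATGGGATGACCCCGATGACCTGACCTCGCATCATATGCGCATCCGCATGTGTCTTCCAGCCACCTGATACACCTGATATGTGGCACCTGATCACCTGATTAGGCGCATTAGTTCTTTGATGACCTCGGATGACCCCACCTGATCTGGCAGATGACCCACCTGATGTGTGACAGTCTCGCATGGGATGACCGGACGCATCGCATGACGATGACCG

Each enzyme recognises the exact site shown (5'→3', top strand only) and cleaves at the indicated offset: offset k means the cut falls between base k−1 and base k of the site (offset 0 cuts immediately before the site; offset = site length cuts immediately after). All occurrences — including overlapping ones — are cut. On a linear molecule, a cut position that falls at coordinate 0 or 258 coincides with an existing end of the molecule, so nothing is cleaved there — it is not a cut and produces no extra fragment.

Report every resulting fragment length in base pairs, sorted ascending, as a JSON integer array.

Site scan:
  IvoV GATGACC/1: at [48, 57, 161, 171, 193, 227, 250] ⇒ [49, 58, 162, 172, 194, 228, 251]
  TgoV CGCAT/4: at [18, 41, 70, 81, 87, 147, 220, 237, 242] ⇒ [22, 45, 74, 85, 91, 151, 224, 241, 246]
  SqiIV GACAGTC/1: at [11, 212] ⇒ [12, 213]
  DwuIX CACCTGAT/2: at [24, 32, 104, 113, 127, 135, 179, 200] ⇒ [26, 34, 106, 115, 129, 137, 181, 202]

Pooled cuts: [12, 22, 26, 34, 45, 49, 58, 74, 85, 91, 106, 115, 129, 137, 151, 162, 172, 181, 194, 202, 213, 224, 228, 241, 246, 251]

Fragment lengths:
  [0,12): 12 bp
  [12,22): 10 bp
  [22,26): 4 bp
  [26,34): 8 bp
  [34,45): 11 bp
  [45,49): 4 bp
  [49,58): 9 bp
  [58,74): 16 bp
  [74,85): 11 bp
  [85,91): 6 bp
  [91,106): 15 bp
  [106,115): 9 bp
  [115,129): 14 bp
  [129,137): 8 bp
  [137,151): 14 bp
  [151,162): 11 bp
  [162,172): 10 bp
  [172,181): 9 bp
  [181,194): 13 bp
  [194,202): 8 bp
  [202,213): 11 bp
  [213,224): 11 bp
  [224,228): 4 bp
  [228,241): 13 bp
  [241,246): 5 bp
  [246,251): 5 bp
  [251,258): 7 bp

[4,4,4,5,5,6,7,8,8,8,9,9,9,10,10,11,11,11,11,11,12,13,13,14,14,15,16]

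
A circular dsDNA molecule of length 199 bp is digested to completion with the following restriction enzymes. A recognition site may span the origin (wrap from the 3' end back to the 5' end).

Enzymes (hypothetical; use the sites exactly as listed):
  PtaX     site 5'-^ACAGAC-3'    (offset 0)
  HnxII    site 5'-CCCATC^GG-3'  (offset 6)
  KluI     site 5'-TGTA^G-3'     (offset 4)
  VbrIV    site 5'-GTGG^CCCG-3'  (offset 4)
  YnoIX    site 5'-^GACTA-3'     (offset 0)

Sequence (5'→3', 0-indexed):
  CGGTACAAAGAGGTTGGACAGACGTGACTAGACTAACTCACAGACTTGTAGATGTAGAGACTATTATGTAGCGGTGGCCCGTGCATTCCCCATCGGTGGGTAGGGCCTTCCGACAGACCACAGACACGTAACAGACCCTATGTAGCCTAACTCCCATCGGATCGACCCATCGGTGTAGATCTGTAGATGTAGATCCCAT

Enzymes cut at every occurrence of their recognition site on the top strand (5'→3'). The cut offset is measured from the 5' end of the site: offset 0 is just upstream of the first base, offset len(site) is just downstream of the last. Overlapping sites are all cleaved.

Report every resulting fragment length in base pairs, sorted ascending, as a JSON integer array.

Per-enzyme occurrences:
  PtaX ACAGAC/0: at [17, 39, 112, 119, 130] ⇒ [17, 39, 112, 119, 130]
  HnxII CCCATCGG/6: at [88, 152, 165, 194] ⇒ [1, 94, 158, 171]
  KluI TGTAG/4: at [46, 52, 66, 140, 173, 181, 187] ⇒ [50, 56, 70, 144, 177, 185, 191]
  VbrIV GTGGCCCG/4: at [73] ⇒ [77]
  YnoIX GACTA/0: at [25, 30, 58] ⇒ [25, 30, 58]

All cut coordinates (distinct, sorted): [1, 17, 25, 30, 39, 50, 56, 58, 70, 77, 94, 112, 119, 130, 144, 158, 171, 177, 185, 191]

Fragment lengths:
  1→17: 16 bp
  17→25: 8 bp
  25→30: 5 bp
  30→39: 9 bp
  39→50: 11 bp
  50→56: 6 bp
  56→58: 2 bp
  58→70: 12 bp
  70→77: 7 bp
  77→94: 17 bp
  94→112: 18 bp
  112→119: 7 bp
  119→130: 11 bp
  130→144: 14 bp
  144→158: 14 bp
  158→171: 13 bp
  171→177: 6 bp
  177→185: 8 bp
  185→191: 6 bp
  191→1 (wrap): 199-191+1 = 9 bp

[2,5,6,6,6,7,7,8,8,9,9,11,11,12,13,14,14,16,17,18]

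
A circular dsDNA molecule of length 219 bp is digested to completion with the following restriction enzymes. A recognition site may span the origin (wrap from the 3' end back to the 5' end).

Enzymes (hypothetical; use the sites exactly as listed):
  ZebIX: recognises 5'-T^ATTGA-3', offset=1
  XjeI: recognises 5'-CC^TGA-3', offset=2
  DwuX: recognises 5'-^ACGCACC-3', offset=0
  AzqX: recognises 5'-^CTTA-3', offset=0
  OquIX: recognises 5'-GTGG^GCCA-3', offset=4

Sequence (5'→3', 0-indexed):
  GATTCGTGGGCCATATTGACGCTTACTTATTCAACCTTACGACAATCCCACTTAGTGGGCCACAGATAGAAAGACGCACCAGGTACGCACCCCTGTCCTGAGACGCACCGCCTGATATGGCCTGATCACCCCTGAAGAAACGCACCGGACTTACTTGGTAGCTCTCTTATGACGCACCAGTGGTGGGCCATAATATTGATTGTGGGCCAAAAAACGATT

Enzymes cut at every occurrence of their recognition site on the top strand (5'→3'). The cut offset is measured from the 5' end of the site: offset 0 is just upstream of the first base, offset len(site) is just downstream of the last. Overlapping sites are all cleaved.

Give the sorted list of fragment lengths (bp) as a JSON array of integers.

Scan for sites:
  ZebIX TATTGA/1: at [13, 193] ⇒ [14, 194]
  XjeI CCTGA/2: at [96, 110, 120, 130] ⇒ [98, 112, 122, 132]
  DwuX ACGCACC/0: at [73, 84, 102, 139, 171] ⇒ [73, 84, 102, 139, 171]
  AzqX CTTA/0: at [21, 25, 35, 50, 149, 165] ⇒ [21, 25, 35, 50, 149, 165]
  OquIX GTGGGCCA/4: at [5, 54, 182, 201] ⇒ [9, 58, 186, 205]

Pooled cuts: [9, 14, 21, 25, 35, 50, 58, 73, 84, 98, 102, 112, 122, 132, 139, 149, 165, 171, 186, 194, 205]

Fragment lengths:
  9→14: 5 bp
  14→21: 7 bp
  21→25: 4 bp
  25→35: 10 bp
  35→50: 15 bp
  50→58: 8 bp
  58→73: 15 bp
  73→84: 11 bp
  84→98: 14 bp
  98→102: 4 bp
  102→112: 10 bp
  112→122: 10 bp
  122→132: 10 bp
  132→139: 7 bp
  139→149: 10 bp
  149→165: 16 bp
  165→171: 6 bp
  171→186: 15 bp
  186→194: 8 bp
  194→205: 11 bp
  205→9 (wrap): 219-205+9 = 23 bp

[4,4,5,6,7,7,8,8,10,10,10,10,10,11,11,14,15,15,15,16,23]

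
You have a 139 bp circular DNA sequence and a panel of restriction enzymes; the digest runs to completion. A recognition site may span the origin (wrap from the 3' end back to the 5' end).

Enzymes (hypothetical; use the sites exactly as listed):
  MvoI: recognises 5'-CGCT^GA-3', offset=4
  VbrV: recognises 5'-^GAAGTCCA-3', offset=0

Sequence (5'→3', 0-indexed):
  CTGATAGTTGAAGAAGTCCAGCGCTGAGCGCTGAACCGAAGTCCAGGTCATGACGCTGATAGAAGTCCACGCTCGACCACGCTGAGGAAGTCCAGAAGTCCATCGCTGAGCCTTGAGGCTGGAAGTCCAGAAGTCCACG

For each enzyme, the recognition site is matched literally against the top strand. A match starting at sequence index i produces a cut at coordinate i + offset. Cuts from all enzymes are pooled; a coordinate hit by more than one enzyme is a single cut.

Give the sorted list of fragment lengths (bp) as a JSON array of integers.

[3,4,5,7,8,8,10,12,13,13,14,20,22]

Scan for sites:
  MvoI (CGCTGA, off=4): starts [21, 28, 53, 79, 103, 137] → cuts [2, 25, 32, 57, 83, 107]
  VbrV (GAAGTCCA, off=0): starts [12, 37, 61, 86, 94, 121, 129] → cuts [12, 37, 61, 86, 94, 121, 129]

Pooled cuts: [2, 12, 25, 32, 37, 57, 61, 83, 86, 94, 107, 121, 129]

Fragment lengths:
  2→12: 10 bp
  12→25: 13 bp
  25→32: 7 bp
  32→37: 5 bp
  37→57: 20 bp
  57→61: 4 bp
  61→83: 22 bp
  83→86: 3 bp
  86→94: 8 bp
  94→107: 13 bp
  107→121: 14 bp
  121→129: 8 bp
  129→2 (wrap): 139-129+2 = 12 bp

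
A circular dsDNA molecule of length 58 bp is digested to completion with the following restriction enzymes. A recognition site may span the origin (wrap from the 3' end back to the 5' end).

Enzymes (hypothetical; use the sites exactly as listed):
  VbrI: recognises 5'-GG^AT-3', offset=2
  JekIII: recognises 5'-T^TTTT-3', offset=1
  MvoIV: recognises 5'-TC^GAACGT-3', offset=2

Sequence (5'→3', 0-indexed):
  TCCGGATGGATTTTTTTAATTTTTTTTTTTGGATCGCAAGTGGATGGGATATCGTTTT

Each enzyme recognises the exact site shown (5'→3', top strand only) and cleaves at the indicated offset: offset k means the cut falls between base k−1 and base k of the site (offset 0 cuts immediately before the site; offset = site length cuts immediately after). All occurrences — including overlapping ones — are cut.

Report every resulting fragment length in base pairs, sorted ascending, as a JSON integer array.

Per-enzyme occurrences:
  VbrI GGAT/2: at [3, 7, 30, 41, 46] ⇒ [5, 9, 32, 43, 48]
  JekIII TTTTT/1: at [10, 11, 12, 19, 20, 21, 22, 23, 24, 25, 54] ⇒ [11, 12, 13, 20, 21, 22, 23, 24, 25, 26, 55]
  MvoIV (TCGAACGT, off=2): no sites

Pooled cuts: [5, 9, 11, 12, 13, 20, 21, 22, 23, 24, 25, 26, 32, 43, 48, 55]

Fragment lengths:
  5→9: 4 bp
  9→11: 2 bp
  11→12: 1 bp
  12→13: 1 bp
  13→20: 7 bp
  20→21: 1 bp
  21→22: 1 bp
  22→23: 1 bp
  23→24: 1 bp
  24→25: 1 bp
  25→26: 1 bp
  26→32: 6 bp
  32→43: 11 bp
  43→48: 5 bp
  48→55: 7 bp
  55→5 (wrap): 58-55+5 = 8 bp

[1,1,1,1,1,1,1,1,2,4,5,6,7,7,8,11]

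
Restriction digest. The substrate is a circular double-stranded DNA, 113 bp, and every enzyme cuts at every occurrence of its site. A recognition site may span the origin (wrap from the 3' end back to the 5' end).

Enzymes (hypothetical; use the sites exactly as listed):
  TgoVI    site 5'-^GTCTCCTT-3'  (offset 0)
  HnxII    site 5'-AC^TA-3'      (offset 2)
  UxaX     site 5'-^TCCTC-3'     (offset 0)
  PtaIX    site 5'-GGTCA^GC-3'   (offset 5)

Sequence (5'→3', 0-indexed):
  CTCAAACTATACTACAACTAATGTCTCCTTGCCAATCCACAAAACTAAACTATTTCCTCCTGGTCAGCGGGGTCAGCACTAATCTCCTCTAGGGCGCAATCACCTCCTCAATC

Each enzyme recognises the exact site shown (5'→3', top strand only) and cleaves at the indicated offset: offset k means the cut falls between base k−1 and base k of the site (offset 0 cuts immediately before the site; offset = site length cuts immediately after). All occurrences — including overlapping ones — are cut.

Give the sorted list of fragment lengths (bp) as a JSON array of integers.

Site scan:
  TgoVI (GTCTCCTT, off=0): starts [22] → cuts [22]
  HnxII (ACTA, off=2): starts [5, 10, 16, 43, 48, 77] → cuts [7, 12, 18, 45, 50, 79]
  UxaX (TCCTC, off=0): starts [54, 84, 104, 111] → cuts [54, 84, 104, 111]
  PtaIX (GGTCAGC, off=5): starts [61, 70] → cuts [66, 75]

Pooled cuts: [7, 12, 18, 22, 45, 50, 54, 66, 75, 79, 84, 104, 111]

Fragments:
  7→12: 5 bp
  12→18: 6 bp
  18→22: 4 bp
  22→45: 23 bp
  45→50: 5 bp
  50→54: 4 bp
  54→66: 12 bp
  66→75: 9 bp
  75→79: 4 bp
  79→84: 5 bp
  84→104: 20 bp
  104→111: 7 bp
  111→7 (wrap): 113-111+7 = 9 bp

[4,4,4,5,5,5,6,7,9,9,12,20,23]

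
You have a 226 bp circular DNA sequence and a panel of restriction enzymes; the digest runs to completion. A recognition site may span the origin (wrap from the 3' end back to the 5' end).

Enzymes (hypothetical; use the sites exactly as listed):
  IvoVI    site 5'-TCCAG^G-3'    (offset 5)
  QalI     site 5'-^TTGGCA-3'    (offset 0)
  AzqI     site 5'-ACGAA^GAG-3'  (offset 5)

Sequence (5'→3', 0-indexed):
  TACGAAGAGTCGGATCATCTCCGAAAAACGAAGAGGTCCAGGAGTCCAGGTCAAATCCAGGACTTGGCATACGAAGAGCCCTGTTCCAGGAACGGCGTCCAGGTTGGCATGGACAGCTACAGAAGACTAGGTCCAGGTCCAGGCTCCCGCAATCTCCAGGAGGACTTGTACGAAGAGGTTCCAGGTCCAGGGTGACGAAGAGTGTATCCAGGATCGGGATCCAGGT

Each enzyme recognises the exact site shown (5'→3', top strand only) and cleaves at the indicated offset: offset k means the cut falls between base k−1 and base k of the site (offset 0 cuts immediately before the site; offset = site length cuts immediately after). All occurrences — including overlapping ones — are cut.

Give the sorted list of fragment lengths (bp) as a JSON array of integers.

Per-enzyme occurrences:
  IvoVI TCCAGG/5: at [36, 44, 55, 84, 97, 131, 137, 154, 179, 185, 206, 219] ⇒ [41, 49, 60, 89, 102, 136, 142, 159, 184, 190, 211, 224]
  QalI TTGGCA/0: at [63, 103] ⇒ [63, 103]
  AzqI ACGAAGAG/5: at [1, 27, 70, 169, 194] ⇒ [6, 32, 75, 174, 199]

Pooled cuts: [6, 32, 41, 49, 60, 63, 75, 89, 102, 103, 136, 142, 159, 174, 184, 190, 199, 211, 224]

Fragment lengths:
  6→32: 26 bp
  32→41: 9 bp
  41→49: 8 bp
  49→60: 11 bp
  60→63: 3 bp
  63→75: 12 bp
  75→89: 14 bp
  89→102: 13 bp
  102→103: 1 bp
  103→136: 33 bp
  136→142: 6 bp
  142→159: 17 bp
  159→174: 15 bp
  174→184: 10 bp
  184→190: 6 bp
  190→199: 9 bp
  199→211: 12 bp
  211→224: 13 bp
  224→6 (wrap): 226-224+6 = 8 bp

[1,3,6,6,8,8,9,9,10,11,12,12,13,13,14,15,17,26,33]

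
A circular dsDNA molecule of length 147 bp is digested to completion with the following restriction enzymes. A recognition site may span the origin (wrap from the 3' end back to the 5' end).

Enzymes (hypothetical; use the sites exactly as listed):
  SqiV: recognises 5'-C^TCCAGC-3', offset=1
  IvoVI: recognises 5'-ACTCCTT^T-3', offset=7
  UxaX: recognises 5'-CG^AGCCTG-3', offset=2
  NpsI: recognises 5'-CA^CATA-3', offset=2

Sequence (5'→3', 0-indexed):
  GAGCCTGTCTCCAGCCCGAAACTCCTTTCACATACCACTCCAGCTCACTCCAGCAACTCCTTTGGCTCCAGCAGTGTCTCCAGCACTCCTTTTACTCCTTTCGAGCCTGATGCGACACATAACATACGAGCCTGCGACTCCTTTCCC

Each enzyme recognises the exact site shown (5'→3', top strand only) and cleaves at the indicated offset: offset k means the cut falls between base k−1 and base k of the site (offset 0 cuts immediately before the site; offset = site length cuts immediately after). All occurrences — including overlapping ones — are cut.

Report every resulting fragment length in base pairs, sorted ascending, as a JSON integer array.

Scan for sites:
  SqiV CTCCAGC/1: at [8, 37, 47, 65, 77] ⇒ [9, 38, 48, 66, 78]
  IvoVI ACTCCTTT/7: at [20, 55, 84, 93, 136] ⇒ [27, 62, 91, 100, 143]
  UxaX CGAGCCTG/2: at [101, 126, 146] ⇒ [1, 103, 128]
  NpsI CACATA/2: at [28, 115] ⇒ [30, 117]

Pooled cuts: [1, 9, 27, 30, 38, 48, 62, 66, 78, 91, 100, 103, 117, 128, 143]

Fragments:
  1→9: 8 bp
  9→27: 18 bp
  27→30: 3 bp
  30→38: 8 bp
  38→48: 10 bp
  48→62: 14 bp
  62→66: 4 bp
  66→78: 12 bp
  78→91: 13 bp
  91→100: 9 bp
  100→103: 3 bp
  103→117: 14 bp
  117→128: 11 bp
  128→143: 15 bp
  143→1 (wrap): 147-143+1 = 5 bp

[3,3,4,5,8,8,9,10,11,12,13,14,14,15,18]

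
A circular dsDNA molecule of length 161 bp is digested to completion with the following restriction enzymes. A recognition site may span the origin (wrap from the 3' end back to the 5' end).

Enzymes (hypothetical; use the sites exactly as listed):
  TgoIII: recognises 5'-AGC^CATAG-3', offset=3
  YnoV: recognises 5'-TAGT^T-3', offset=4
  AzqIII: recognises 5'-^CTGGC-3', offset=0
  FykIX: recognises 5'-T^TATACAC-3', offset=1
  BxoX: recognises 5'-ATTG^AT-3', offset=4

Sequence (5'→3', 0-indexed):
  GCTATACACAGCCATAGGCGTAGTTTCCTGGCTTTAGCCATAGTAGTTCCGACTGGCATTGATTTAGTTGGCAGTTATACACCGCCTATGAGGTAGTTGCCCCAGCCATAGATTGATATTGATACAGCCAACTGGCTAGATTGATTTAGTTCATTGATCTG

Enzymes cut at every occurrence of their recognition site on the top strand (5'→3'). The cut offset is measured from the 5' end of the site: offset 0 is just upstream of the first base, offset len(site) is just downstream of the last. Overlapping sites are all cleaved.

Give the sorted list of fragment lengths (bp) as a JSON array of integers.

Scan for sites:
  TgoIII (AGCCATAG, off=3): starts [9, 35, 103] → cuts [12, 38, 106]
  YnoV (TAGTT, off=4): starts [20, 43, 64, 93, 146] → cuts [24, 47, 68, 97, 150]
  AzqIII (CTGGC, off=0): starts [27, 52, 131, 158] → cuts [27, 52, 131, 158]
  FykIX (TTATACAC, off=1): starts [74] → cuts [75]
  BxoX (ATTGAT, off=4): starts [57, 111, 117, 139, 152] → cuts [61, 115, 121, 143, 156]

Pooled cuts: [12, 24, 27, 38, 47, 52, 61, 68, 75, 97, 106, 115, 121, 131, 143, 150, 156, 158]

Fragment lengths:
  12→24: 12 bp
  24→27: 3 bp
  27→38: 11 bp
  38→47: 9 bp
  47→52: 5 bp
  52→61: 9 bp
  61→68: 7 bp
  68→75: 7 bp
  75→97: 22 bp
  97→106: 9 bp
  106→115: 9 bp
  115→121: 6 bp
  121→131: 10 bp
  131→143: 12 bp
  143→150: 7 bp
  150→156: 6 bp
  156→158: 2 bp
  158→12 (wrap): 161-158+12 = 15 bp

[2,3,5,6,6,7,7,7,9,9,9,9,10,11,12,12,15,22]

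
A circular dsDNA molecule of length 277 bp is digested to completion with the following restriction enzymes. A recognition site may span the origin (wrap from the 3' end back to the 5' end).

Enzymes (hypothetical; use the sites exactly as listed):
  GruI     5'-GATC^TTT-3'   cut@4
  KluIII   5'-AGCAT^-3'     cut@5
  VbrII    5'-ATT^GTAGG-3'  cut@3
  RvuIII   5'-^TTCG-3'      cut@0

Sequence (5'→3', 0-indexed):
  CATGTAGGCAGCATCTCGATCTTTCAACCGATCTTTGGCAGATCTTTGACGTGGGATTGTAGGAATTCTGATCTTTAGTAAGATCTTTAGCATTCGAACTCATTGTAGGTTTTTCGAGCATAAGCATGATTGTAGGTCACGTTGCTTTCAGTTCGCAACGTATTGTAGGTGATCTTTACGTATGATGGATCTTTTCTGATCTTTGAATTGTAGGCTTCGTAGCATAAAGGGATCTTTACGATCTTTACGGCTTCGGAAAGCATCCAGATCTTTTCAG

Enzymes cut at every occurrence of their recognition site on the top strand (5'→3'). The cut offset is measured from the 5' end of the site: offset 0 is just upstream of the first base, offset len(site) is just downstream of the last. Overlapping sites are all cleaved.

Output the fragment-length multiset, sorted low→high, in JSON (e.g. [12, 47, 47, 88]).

[1,4,6,6,7,7,7,8,8,8,9,9,9,10,10,10,10,11,11,11,12,12,12,13,14,15,17,20]

Per-enzyme occurrences:
  GruI (GATCTTT, off=4): starts [17, 29, 40, 69, 81, 170, 187, 197, 230, 239, 266] → cuts [21, 33, 44, 73, 85, 174, 191, 201, 234, 243, 270]
  KluIII (AGCAT, off=5): starts [9, 88, 116, 122, 220, 258, 275] → cuts [3, 14, 93, 121, 127, 225, 263]
  VbrII (ATTGTAGG, off=3): starts [55, 101, 128, 161, 206] → cuts [58, 104, 131, 164, 209]
  RvuIII (TTCG, off=0): starts [92, 112, 151, 215, 251] → cuts [92, 112, 151, 215, 251]

All cut coordinates (distinct, sorted): [3, 14, 21, 33, 44, 58, 73, 85, 92, 93, 104, 112, 121, 127, 131, 151, 164, 174, 191, 201, 209, 215, 225, 234, 243, 251, 263, 270]

Fragment lengths:
  3→14: 11 bp
  14→21: 7 bp
  21→33: 12 bp
  33→44: 11 bp
  44→58: 14 bp
  58→73: 15 bp
  73→85: 12 bp
  85→92: 7 bp
  92→93: 1 bp
  93→104: 11 bp
  104→112: 8 bp
  112→121: 9 bp
  121→127: 6 bp
  127→131: 4 bp
  131→151: 20 bp
  151→164: 13 bp
  164→174: 10 bp
  174→191: 17 bp
  191→201: 10 bp
  201→209: 8 bp
  209→215: 6 bp
  215→225: 10 bp
  225→234: 9 bp
  234→243: 9 bp
  243→251: 8 bp
  251→263: 12 bp
  263→270: 7 bp
  270→3 (wrap): 277-270+3 = 10 bp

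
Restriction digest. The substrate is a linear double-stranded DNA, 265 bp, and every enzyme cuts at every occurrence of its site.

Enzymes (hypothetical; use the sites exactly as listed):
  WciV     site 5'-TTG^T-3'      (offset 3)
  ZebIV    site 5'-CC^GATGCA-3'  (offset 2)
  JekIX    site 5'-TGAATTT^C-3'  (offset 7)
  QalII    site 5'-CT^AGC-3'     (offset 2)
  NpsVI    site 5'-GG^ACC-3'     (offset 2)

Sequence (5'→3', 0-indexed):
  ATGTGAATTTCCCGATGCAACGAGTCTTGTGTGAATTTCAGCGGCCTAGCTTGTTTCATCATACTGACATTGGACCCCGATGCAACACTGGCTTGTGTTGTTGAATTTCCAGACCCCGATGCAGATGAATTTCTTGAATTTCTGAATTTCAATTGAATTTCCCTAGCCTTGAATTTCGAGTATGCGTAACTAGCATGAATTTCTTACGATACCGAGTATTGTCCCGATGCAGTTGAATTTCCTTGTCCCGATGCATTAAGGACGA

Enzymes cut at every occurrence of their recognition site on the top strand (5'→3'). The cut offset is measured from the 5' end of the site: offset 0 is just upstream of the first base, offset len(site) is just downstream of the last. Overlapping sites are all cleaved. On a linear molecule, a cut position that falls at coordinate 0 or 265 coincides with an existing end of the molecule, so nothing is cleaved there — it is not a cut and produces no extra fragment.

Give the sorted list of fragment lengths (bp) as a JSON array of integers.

Per-enzyme occurrences:
  WciV (TTGT, off=3): starts [26, 50, 92, 97, 218, 242] → cuts [29, 53, 95, 100, 221, 245]
  ZebIV (CCGATGCA, off=2): starts [11, 76, 115, 223, 247] → cuts [13, 78, 117, 225, 249]
  JekIX (TGAATTTC, off=7): starts [3, 31, 101, 125, 134, 142, 153, 169, 195, 233] → cuts [10, 38, 108, 132, 141, 149, 160, 176, 202, 240]
  QalII (CTAGC, off=2): starts [45, 162, 189] → cuts [47, 164, 191]
  NpsVI (GGACC, off=2): starts [71] → cuts [73]

All cut coordinates (distinct, sorted): [10, 13, 29, 38, 47, 53, 73, 78, 95, 100, 108, 117, 132, 141, 149, 160, 164, 176, 191, 202, 221, 225, 240, 245, 249]

Fragment lengths:
  [0,10): 10 bp
  [10,13): 3 bp
  [13,29): 16 bp
  [29,38): 9 bp
  [38,47): 9 bp
  [47,53): 6 bp
  [53,73): 20 bp
  [73,78): 5 bp
  [78,95): 17 bp
  [95,100): 5 bp
  [100,108): 8 bp
  [108,117): 9 bp
  [117,132): 15 bp
  [132,141): 9 bp
  [141,149): 8 bp
  [149,160): 11 bp
  [160,164): 4 bp
  [164,176): 12 bp
  [176,191): 15 bp
  [191,202): 11 bp
  [202,221): 19 bp
  [221,225): 4 bp
  [225,240): 15 bp
  [240,245): 5 bp
  [245,249): 4 bp
  [249,265): 16 bp

[3,4,4,4,5,5,5,6,8,8,9,9,9,9,10,11,11,12,15,15,15,16,16,17,19,20]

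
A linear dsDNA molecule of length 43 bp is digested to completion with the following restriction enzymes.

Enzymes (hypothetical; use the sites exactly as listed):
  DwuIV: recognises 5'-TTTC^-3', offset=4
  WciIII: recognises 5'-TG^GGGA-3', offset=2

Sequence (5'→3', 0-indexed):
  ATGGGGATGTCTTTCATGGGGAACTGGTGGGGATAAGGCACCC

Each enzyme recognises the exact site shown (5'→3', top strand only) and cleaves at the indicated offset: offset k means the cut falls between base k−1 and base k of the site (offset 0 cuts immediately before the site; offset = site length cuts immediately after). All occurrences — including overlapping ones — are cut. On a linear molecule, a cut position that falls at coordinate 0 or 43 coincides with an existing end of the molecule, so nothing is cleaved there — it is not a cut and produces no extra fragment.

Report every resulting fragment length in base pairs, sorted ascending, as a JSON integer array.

[3,3,11,12,14]

Scan for sites:
  DwuIV (TTTC, off=4): starts [11] → cuts [15]
  WciIII (TGGGGA, off=2): starts [1, 16, 27] → cuts [3, 18, 29]

Pooled cuts: [3, 15, 18, 29]

Fragments:
  [0,3): 3 bp
  [3,15): 12 bp
  [15,18): 3 bp
  [18,29): 11 bp
  [29,43): 14 bp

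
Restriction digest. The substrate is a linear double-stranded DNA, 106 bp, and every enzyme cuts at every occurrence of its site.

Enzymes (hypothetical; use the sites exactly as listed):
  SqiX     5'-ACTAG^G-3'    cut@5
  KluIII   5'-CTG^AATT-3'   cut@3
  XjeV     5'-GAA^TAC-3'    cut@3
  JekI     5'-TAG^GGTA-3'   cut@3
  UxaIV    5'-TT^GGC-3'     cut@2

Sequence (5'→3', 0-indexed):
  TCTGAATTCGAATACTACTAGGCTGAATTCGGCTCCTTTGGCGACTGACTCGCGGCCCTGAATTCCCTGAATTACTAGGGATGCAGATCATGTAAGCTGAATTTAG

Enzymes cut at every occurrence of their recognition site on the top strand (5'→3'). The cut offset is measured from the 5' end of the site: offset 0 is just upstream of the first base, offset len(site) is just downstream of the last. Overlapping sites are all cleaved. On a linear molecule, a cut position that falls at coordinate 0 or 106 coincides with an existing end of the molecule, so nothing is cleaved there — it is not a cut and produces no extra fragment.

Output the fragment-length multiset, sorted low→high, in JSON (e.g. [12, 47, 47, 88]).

[4,4,7,8,9,9,9,14,21,21]

Per-enzyme occurrences:
  SqiX ACTAGG/5: at [16, 73] ⇒ [21, 78]
  KluIII CTGAATT/3: at [1, 22, 57, 66, 96] ⇒ [4, 25, 60, 69, 99]
  XjeV GAATAC/3: at [9] ⇒ [12]
  JekI (TAGGGTA, off=3): no sites
  UxaIV TTGGC/2: at [37] ⇒ [39]

Pooled cuts: [4, 12, 21, 25, 39, 60, 69, 78, 99]

Fragment lengths:
  [0,4): 4 bp
  [4,12): 8 bp
  [12,21): 9 bp
  [21,25): 4 bp
  [25,39): 14 bp
  [39,60): 21 bp
  [60,69): 9 bp
  [69,78): 9 bp
  [78,99): 21 bp
  [99,106): 7 bp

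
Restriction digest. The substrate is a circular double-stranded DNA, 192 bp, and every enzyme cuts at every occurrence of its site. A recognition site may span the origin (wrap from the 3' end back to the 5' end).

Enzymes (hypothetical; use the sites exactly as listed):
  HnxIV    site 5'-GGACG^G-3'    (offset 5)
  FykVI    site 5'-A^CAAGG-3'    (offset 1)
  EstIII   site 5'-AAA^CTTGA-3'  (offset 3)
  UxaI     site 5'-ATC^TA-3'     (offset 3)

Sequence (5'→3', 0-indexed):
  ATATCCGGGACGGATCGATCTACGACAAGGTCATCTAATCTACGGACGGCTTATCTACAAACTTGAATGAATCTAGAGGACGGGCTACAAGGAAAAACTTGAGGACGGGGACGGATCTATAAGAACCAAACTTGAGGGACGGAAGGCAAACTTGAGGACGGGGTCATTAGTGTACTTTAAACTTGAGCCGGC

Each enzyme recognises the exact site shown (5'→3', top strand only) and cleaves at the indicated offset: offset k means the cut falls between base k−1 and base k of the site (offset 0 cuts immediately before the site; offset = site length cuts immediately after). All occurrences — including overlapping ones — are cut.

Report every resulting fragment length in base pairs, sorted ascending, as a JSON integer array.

[4,5,5,5,6,6,7,8,8,9,9,10,10,10,10,11,12,13,21,23]

Site scan:
  HnxIV GGACGG/5: at [7, 43, 77, 102, 108, 136, 155] ⇒ [12, 48, 82, 107, 113, 141, 160]
  FykVI ACAAGG/1: at [24, 86] ⇒ [25, 87]
  EstIII AAACTTGA/3: at [58, 94, 127, 147, 178] ⇒ [61, 97, 130, 150, 181]
  UxaI ATCTA/3: at [17, 32, 37, 52, 70, 114] ⇒ [20, 35, 40, 55, 73, 117]

Pooled cuts: [12, 20, 25, 35, 40, 48, 55, 61, 73, 82, 87, 97, 107, 113, 117, 130, 141, 150, 160, 181]

Fragments:
  12→20: 8 bp
  20→25: 5 bp
  25→35: 10 bp
  35→40: 5 bp
  40→48: 8 bp
  48→55: 7 bp
  55→61: 6 bp
  61→73: 12 bp
  73→82: 9 bp
  82→87: 5 bp
  87→97: 10 bp
  97→107: 10 bp
  107→113: 6 bp
  113→117: 4 bp
  117→130: 13 bp
  130→141: 11 bp
  141→150: 9 bp
  150→160: 10 bp
  160→181: 21 bp
  181→12 (wrap): 192-181+12 = 23 bp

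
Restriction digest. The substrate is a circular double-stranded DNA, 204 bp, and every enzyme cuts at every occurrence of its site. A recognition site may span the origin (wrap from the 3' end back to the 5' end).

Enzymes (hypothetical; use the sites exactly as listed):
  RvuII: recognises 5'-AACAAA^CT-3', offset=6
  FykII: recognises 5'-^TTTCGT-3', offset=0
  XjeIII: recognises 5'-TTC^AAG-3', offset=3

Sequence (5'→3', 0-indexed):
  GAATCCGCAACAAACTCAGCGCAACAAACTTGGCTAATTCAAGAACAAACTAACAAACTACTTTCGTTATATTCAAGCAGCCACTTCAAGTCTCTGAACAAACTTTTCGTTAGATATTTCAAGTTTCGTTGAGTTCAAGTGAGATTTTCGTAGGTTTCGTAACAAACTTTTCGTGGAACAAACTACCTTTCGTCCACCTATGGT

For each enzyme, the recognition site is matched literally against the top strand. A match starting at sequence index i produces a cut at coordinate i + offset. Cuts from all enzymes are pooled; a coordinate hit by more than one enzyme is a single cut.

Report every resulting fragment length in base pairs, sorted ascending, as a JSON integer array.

[2,2,3,4,5,8,9,9,9,12,12,13,13,13,14,14,15,16,31]

Scan for sites:
  RvuII AACAAACT/6: at [8, 22, 43, 51, 96, 160, 176] ⇒ [14, 28, 49, 57, 102, 166, 182]
  FykII TTTCGT/0: at [61, 104, 123, 145, 154, 168, 187] ⇒ [61, 104, 123, 145, 154, 168, 187]
  XjeIII TTCAAG/3: at [37, 71, 84, 117, 133] ⇒ [40, 74, 87, 120, 136]

All cut coordinates (distinct, sorted): [14, 28, 40, 49, 57, 61, 74, 87, 102, 104, 120, 123, 136, 145, 154, 166, 168, 182, 187]

Fragments:
  14→28: 14 bp
  28→40: 12 bp
  40→49: 9 bp
  49→57: 8 bp
  57→61: 4 bp
  61→74: 13 bp
  74→87: 13 bp
  87→102: 15 bp
  102→104: 2 bp
  104→120: 16 bp
  120→123: 3 bp
  123→136: 13 bp
  136→145: 9 bp
  145→154: 9 bp
  154→166: 12 bp
  166→168: 2 bp
  168→182: 14 bp
  182→187: 5 bp
  187→14 (wrap): 204-187+14 = 31 bp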